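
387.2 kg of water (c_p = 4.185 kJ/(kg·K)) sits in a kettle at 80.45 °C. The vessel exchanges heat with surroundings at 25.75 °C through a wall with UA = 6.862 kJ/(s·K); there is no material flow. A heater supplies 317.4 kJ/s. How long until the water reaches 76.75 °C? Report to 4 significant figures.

136.1 s

Heat balance on the well-mixed liquid: M c_p dT/dt = −UA(T − T_amb) + Q̇.
τ = M c_p/UA = 236.146 s; T_ss = T_amb + Q̇/UA = 25.75 + 317.4/6.862 = 72.0047 °C.
T(t) = T_ss + (T₀ − T_ss)e^(−t/τ); set T = 76.75:
t = −τ ln[(T − T_ss)/(T₀ − T_ss)] = −236.146 · ln(0.561885) = 136.128 s.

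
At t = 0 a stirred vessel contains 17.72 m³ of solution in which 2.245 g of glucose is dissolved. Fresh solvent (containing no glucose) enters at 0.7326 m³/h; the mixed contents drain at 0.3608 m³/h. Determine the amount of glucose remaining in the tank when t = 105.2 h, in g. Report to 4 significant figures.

0.7245 g

Total volume: dV/dt = Q_in − Q_out = 0.371800 m³/h, so V(t) = 17.72 + 0.371800 t and V(105.2) = 56.8334 m³.
Species balance (pure solvent in): dm/dt = −Q_out · m/V(t).
Separate: dm/m = −Q_out dt/V(t) ⇒ ln(m/m₀) = −(Q_out/(Q_in−Q_out)) ln(V/V₀).
m = m₀ (V₀/V)^(Q_out/(Q_in−Q_out)) = 2.245 × (17.72/56.8334)^(0.970414) = 0.724521 g.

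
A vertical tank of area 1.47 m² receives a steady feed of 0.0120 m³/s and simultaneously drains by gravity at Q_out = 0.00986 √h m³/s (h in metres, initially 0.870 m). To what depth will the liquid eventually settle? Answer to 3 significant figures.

A dh/dt = Q_in − 0.00986 √h. Steady state requires inflow = outflow:
Q_in = 0.00986 √h_ss ⇒ √h_ss = 0.0120/0.00986 = 1.2170.
h_ss = 1.2170² = 1.4812 m. (Since h₀ = 0.870 m < h_ss, the level will rise toward this value.)

1.48 m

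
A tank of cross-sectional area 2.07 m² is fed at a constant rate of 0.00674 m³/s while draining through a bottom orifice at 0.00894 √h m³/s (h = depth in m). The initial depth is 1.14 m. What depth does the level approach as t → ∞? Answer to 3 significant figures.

0.568 m

Unsteady balance on liquid volume: A dh/dt = Q_in − 0.00894 √h. At steady state dh/dt = 0:
Q_in = 0.00894 √h_ss ⇒ √h_ss = 0.00674/0.00894 = 0.75391.
h_ss = 0.75391² = 0.56839 m. (Since h₀ = 1.14 m > h_ss, the level will fall toward this value.)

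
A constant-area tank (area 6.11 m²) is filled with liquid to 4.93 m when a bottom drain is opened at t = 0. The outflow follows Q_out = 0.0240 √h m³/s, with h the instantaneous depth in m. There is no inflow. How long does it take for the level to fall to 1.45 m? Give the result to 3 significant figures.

517 s

Unsteady balance on liquid volume: A dh/dt = −0.0240 √h.
This is separable: 2 d(√h)/dt = −0.0240/A, so √h = √h₀ − (0.0240/(2A)) t.
t = 2A(√h₀ − √h)/0.0240 = 2·6.11·(√4.93 − √1.45)/0.0240
  = 12.220 × (2.2204 − 1.2042) / 0.0240 = 517.42 s.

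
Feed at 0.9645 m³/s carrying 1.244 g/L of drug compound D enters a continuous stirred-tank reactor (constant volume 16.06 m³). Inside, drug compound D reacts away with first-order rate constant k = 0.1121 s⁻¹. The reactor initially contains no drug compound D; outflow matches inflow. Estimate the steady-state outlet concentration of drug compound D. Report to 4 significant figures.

0.4340 g/L

Species balance: V dC/dt = Q C_in − Q C − k V C.
At steady state: 0 = Q C_in − (Q + kV) C_ss, so C_ss = Q C_in/(Q + kV).
C_ss = 0.9645·1.244/(0.9645 + 0.1121·16.06) = 1.19984/2.76483 = 0.433965 g/L.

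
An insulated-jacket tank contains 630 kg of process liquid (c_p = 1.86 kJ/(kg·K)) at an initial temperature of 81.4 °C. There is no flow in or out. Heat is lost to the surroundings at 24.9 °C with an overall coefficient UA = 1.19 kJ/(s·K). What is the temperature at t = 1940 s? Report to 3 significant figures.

Heat balance on the well-mixed liquid: M c_p dT/dt = −UA(T − T_amb).
dT/dt = (T_ss − T)/τ with T_ss = T_amb = 24.900 °C, τ = M c_p/UA = 630·1.86/1.19 = 984.71 s.
Solution: T(t) = T_ss + (T₀ − T_ss) e^(−t/τ).
T(1940) = 24.900 + (56.500)·0.13944 = 32.778 °C.

32.8 °C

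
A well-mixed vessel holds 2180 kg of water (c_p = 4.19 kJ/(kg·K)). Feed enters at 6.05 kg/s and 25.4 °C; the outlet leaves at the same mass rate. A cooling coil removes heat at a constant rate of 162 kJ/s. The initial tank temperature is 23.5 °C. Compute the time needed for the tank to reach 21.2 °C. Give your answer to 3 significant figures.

259 s

Heat balance on the well-mixed liquid: M c_p dT/dt = ṁ c_p (T_in − T) − 162.
τ = M/ṁ = 360.33 s; T_ss = T_in − Q̇/(ṁ c_p) = 19.009 °C.
T(t) = T_ss + (T₀ − T_ss) e^(−t/τ). Set T = 21.2:
e^(−t/τ) = (21.2 − 19.009)/(23.5 − 19.009) = 0.48783
t = −360.33 · ln(0.48783) = 258.64 s.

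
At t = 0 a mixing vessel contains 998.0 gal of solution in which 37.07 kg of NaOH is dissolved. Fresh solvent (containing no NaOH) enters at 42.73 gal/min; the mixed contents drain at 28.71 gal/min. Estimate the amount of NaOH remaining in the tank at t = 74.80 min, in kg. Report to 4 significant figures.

Let m(t) be the amount of NaOH. Volume: V(t) = V₀ + (Q_in − Q_out) t = 998.0 + 14.0200 t; V(74.80) = 2046.70 gal.
Solute balance: dm/dt = 0 − Q_out C = −Q_out m/V(t).
Separate: dm/m = −Q_out dt/V(t) ⇒ ln(m/m₀) = −(Q_out/(Q_in−Q_out)) ln(V/V₀).
m = m₀ (V₀/V)^(Q_out/(Q_in−Q_out)) = 37.07 × (998.0/2046.70)^(2.04779) = 8.51668 kg.

8.517 kg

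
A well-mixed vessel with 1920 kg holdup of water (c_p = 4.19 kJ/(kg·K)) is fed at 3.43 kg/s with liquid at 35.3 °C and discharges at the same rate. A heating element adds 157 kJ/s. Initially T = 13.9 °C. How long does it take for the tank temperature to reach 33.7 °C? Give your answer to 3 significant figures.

First-law balance (no shaft work): M c_p dT/dt = ṁ c_p (T_in − T) + 157.
τ = M/ṁ = 559.77 s; T_ss = T_in + Q̇/(ṁ c_p) = 46.224 °C.
T(t) = T_ss + (T₀ − T_ss) e^(−t/τ). Set T = 33.7:
e^(−t/τ) = (33.7 − 46.224)/(13.9 − 46.224) = 0.38746
t = −559.77 · ln(0.38746) = 530.74 s.

531 s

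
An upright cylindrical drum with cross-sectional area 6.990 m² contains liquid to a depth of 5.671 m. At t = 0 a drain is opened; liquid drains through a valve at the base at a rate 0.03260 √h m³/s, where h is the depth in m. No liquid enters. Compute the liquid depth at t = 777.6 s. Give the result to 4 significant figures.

0.3227 m

With no inflow, A dh/dt = −0.03260 √h.
∫ h^(−1/2) dh = −(0.03260/A) ∫ dt, giving 2√h = 2√h₀ − (0.03260/A) t.
√h = √5.671 − 0.03260·777.6/(2·6.990) = 2.38139 − 1.81329 = 0.568099.
h = 0.568099² = 0.322736 m.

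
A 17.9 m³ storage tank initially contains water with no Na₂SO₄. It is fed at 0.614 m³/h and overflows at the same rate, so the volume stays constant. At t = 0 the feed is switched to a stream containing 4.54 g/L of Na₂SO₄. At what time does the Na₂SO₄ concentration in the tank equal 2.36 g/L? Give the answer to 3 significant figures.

Mass balance on the solute (V constant): V dC/dt = Q(C_in − C), so τ = V/Q = 29.153 h.
C(t) = C_in + (C₀ − C_in) e^(−t/τ). Set C = 2.36 and solve for t:
e^(−t/τ) = (C − C_in)/(C₀ − C_in) = (2.36 − 4.54)/(0 − 4.54) = 0.48018
t = −τ ln(…) = 29.153 × 0.73360 = 21.387 h.

21.4 h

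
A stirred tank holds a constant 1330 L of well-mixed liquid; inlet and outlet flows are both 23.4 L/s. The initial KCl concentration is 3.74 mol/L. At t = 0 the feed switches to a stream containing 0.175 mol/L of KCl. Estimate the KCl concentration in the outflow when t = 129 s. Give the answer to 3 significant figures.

0.543 mol/L

Unsteady species balance (constant V, well mixed): V dC/dt = Q(C_in − C).
So dC/dt = (C_in − C)/τ with τ = V/Q = 1330/23.4 = 56.838 s.
C approaches C_in exponentially: C(t) = C_in + (C₀ − C_in) e^(−t/τ).
C(129) = 0.175 + (3.74 − 0.175)·e^(−129/56.838) = 0.175 + (3.5650)·0.10335 = 0.54345 mol/L.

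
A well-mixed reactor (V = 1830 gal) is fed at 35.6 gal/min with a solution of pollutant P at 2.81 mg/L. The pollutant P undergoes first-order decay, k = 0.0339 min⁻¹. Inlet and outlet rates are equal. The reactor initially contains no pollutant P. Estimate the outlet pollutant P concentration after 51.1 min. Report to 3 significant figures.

0.958 mg/L

Accumulation = in − out − consumed: V dC/dt = Q C_in − Q C − k V C.
dC/dt = (Q/V) C_in − (Q/V + k) C; effective rate a = Q/V + k = 0.019454 + 0.0339 = 0.053354 min⁻¹.
C_ss = Q C_in/(Q + kV) = 1.0246 mg/L; C(t) = C_ss + (C₀ − C_ss) e^(−a t).
C(51.1) = 1.0246 + (-1.0246)·e^(−0.053354·51.1) = 1.0246 + (-1.0246)·0.065457 = 0.95751 mg/L.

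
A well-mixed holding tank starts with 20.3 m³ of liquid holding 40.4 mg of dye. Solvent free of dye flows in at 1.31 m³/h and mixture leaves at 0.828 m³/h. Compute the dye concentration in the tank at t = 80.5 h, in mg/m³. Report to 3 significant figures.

0.109 mg/m³

Let m(t) be the amount of dye. Volume: V(t) = V₀ + (Q_in − Q_out) t = 20.3 + 0.48200 t; V(80.5) = 59.101 m³.
No dye enters, so dm/dt = −Q_out · (m/V).
dm/m = −Q_out dt/(V₀ + 0.48200 t); integrating gives ln(m/m₀) = −(Q_out/(Q_in−Q_out)) ln(V/V₀).
m = m₀ (V₀/V)^(Q_out/(Q_in−Q_out)) = 40.4 × (20.3/59.101)^(1.7178) = 6.4437 mg.
C = m/V = 6.4437/59.101 = 0.10903 mg/m³.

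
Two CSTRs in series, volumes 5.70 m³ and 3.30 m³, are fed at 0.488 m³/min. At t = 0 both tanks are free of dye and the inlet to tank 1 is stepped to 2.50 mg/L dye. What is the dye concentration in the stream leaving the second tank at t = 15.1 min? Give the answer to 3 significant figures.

Species balance on tank i: dCᵢ/dt = (Cᵢ₋₁ − Cᵢ)/τᵢ with τᵢ = Vᵢ/Q.
τ₁ = 5.70/0.488 = 11.680 min; τ₂ = 3.30/0.488 = 6.7623 min.
Solving the cascade with C₁(0)=C₂(0)=0 gives C₂(t) = C_in[1 − (τ₁ e^(−t/τ₁) − τ₂ e^(−t/τ₂))/(τ₁ − τ₂)].
At t = 15.1: e^(−t/τ₁) = 0.27451, e^(−t/τ₂) = 0.10721.
C₂ = 2.50·[1 − (11.680·0.27451 − 6.7623·0.10721)/(4.9180)] = 2.50·0.49545 = 1.2386 mg/L.

1.24 mg/L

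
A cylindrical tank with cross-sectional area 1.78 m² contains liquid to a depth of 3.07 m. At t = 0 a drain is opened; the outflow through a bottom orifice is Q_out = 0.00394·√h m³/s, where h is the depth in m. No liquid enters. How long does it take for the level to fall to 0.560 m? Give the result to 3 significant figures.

With no inflow, A dh/dt = −0.00394 √h.
This is separable: 2 d(√h)/dt = −0.00394/A, so √h = √h₀ − (0.00394/(2A)) t.
t = 2A(√h₀ − √h)/0.00394 = 2·1.78·(√3.07 − √0.560)/0.00394
  = 3.5600 × (1.7521 − 0.74833) / 0.00394 = 907.00 s.

907 s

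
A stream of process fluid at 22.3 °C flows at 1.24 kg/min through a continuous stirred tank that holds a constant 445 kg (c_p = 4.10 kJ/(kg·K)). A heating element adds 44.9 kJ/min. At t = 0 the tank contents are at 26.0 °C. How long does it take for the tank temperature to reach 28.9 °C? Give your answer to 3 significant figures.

Heat balance on the well-mixed liquid: M c_p dT/dt = ṁ c_p (T_in − T) + 44.9.
τ = M/ṁ = 358.87 min; T_ss = T_in + Q̇/(ṁ c_p) = 31.132 °C.
T(t) = T_ss + (T₀ − T_ss) e^(−t/τ). Set T = 28.9:
e^(−t/τ) = (28.9 − 31.132)/(26.0 − 31.132) = 0.43488
t = −358.87 · ln(0.43488) = 298.83 min.

299 min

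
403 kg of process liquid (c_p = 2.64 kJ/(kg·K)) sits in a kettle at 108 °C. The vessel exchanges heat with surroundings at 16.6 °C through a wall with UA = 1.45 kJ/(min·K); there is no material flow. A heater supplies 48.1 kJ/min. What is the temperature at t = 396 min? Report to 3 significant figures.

First-law balance (no shaft work): M c_p dT/dt = −UA(T − T_amb) + Q̇.
dT/dt = (T_ss − T)/τ with T_ss = T_amb + Q̇/UA = 16.6 + 48.1/1.45 = 49.772 °C, τ = M c_p/UA = 403·2.64/1.45 = 733.74 min.
Solution: T(t) = T_ss + (T₀ − T_ss) e^(−t/τ).
T(396) = 49.772 + (58.228)·0.58292 = 83.715 °C.

83.7 °C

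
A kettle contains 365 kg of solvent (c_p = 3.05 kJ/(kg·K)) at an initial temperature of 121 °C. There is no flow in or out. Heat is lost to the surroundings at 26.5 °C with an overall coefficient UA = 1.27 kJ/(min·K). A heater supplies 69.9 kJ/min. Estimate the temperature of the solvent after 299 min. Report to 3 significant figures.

110 °C

M c_p dT/dt = −UA(T − T_amb) + Q̇.
dT/dt = (T_ss − T)/τ with T_ss = T_amb + Q̇/UA = 26.5 + 69.9/1.27 = 81.539 °C, τ = M c_p/UA = 365·3.05/1.27 = 876.57 min.
Integrating: T(t) = T_ss + (T₀ − T_ss) e^(−t/τ).
T(299) = 81.539 + (39.461)·0.71099 = 109.60 °C.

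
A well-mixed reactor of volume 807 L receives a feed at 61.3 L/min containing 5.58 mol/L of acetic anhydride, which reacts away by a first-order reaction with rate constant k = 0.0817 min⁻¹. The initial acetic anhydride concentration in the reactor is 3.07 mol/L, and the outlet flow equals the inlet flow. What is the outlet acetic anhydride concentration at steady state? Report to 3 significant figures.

Accumulation = in − out − consumed: V dC/dt = Q C_in − Q C − k V C.
Steady state (dC/dt = 0): C_ss = Q C_in/(Q + kV) = C_in/(1 + kV/Q).
C_ss = 61.3·5.58/(61.3 + 0.0817·807) = 342.05/127.23 = 2.6884 mol/L.

2.69 mol/L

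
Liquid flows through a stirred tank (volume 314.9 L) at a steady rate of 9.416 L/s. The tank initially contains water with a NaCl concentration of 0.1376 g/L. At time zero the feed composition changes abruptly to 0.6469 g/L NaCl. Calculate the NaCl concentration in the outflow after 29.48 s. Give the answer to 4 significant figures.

Mass balance on the solute (V constant): V dC/dt = Q(C_in − C).
Rewrite as dC/dt + C/τ = C_in/τ, τ = V/Q = 33.4431 s.
Solution: C(t) = C_in + (C₀ − C_in) e^(−t/τ).
C(29.48) = 0.6469 + (0.1376 − 0.6469)·e^(−29.48/33.4431) = 0.6469 + (-0.509300)·0.414162 = 0.435967 g/L.

0.4360 g/L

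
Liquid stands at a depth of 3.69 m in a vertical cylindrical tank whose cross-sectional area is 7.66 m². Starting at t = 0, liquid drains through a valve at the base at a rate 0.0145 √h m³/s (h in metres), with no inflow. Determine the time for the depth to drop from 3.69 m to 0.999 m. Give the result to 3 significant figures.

974 s

A dh/dt = −Q_out = −0.0145 √h.
Separate and integrate: 2(√h − √h₀) = −(0.0145/A) t.
t = 2A(√h₀ − √h)/0.0145 = 2·7.66·(√3.69 − √0.999)/0.0145
  = 15.320 × (1.9209 − 0.99950) / 0.0145 = 973.55 s.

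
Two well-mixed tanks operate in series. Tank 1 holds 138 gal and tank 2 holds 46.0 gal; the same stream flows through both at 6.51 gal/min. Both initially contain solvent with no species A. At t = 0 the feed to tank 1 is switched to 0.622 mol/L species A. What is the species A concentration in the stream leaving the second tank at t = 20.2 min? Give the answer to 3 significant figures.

0.280 mol/L

Species balance on tank i: dCᵢ/dt = (Cᵢ₋₁ − Cᵢ)/τᵢ with τᵢ = Vᵢ/Q.
τ₁ = 138/6.51 = 21.198 min; τ₂ = 46.0/6.51 = 7.0661 min.
Solving the cascade with C₁(0)=C₂(0)=0 gives C₂(t) = C_in[1 − (τ₁ e^(−t/τ₁) − τ₂ e^(−t/τ₂))/(τ₁ − τ₂)].
At t = 20.2: e^(−t/τ₁) = 0.38562, e^(−t/τ₂) = 0.057341.
C₂ = 0.622·[1 − (21.198·0.38562 − 7.0661·0.057341)/(14.132)] = 0.622·0.45025 = 0.28005 mol/L.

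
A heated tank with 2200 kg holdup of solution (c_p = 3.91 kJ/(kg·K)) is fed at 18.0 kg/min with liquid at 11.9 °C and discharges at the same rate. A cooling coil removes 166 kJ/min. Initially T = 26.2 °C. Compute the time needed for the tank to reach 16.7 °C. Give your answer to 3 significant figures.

M c_p dT/dt = ṁ c_p (T_in − T) − Q̇.
τ = M/ṁ = 122.22 min; T_ss = T_in − Q̇/(ṁ c_p) = 9.5414 °C.
T(t) = T_ss + (T₀ − T_ss) e^(−t/τ). Set T = 16.7:
e^(−t/τ) = (16.7 − 9.5414)/(26.2 − 9.5414) = 0.42972
t = −122.22 · ln(0.42972) = 103.23 min.

103 min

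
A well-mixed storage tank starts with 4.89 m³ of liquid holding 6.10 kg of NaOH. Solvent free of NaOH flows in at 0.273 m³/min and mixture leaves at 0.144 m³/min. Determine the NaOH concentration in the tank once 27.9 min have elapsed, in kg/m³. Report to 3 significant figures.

Total volume: dV/dt = Q_in − Q_out = 0.12900 m³/min, so V(t) = 4.89 + 0.12900 t and V(27.9) = 8.4891 m³.
Solute balance: dm/dt = 0 − Q_out C = −Q_out m/V(t).
Separate: dm/m = −Q_out dt/V(t) ⇒ ln(m/m₀) = −(Q_out/(Q_in−Q_out)) ln(V/V₀).
m = m₀ (V₀/V)^(Q_out/(Q_in−Q_out)) = 6.10 × (4.89/8.4891)^(1.1163) = 3.2955 kg.
C = m/V = 3.2955/8.4891 = 0.38820 kg/m³.

0.388 kg/m³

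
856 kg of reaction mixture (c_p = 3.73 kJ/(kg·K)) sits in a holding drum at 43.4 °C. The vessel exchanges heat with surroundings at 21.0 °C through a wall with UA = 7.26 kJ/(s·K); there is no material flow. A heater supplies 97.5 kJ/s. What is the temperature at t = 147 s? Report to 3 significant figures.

Lumped-capacitance energy balance: M c_p dT/dt = UA(T_amb − T) + Q̇.
dT/dt = (T_ss − T)/τ with T_ss = T_amb + Q̇/UA = 21.0 + 97.5/7.26 = 34.430 °C, τ = M c_p/UA = 856·3.73/7.26 = 439.79 s.
T approaches T_ss exponentially: T(t) = T_ss + (T₀ − T_ss) e^(−t/τ).
T(147) = 34.430 + (8.9702)·0.71587 = 40.851 °C.

40.9 °C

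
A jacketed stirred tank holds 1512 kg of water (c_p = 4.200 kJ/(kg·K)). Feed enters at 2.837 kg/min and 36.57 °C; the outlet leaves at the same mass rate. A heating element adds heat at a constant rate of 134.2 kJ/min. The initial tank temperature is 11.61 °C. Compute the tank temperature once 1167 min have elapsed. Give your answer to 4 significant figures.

Unsteady energy balance on the tank contents: M c_p dT/dt = ṁ c_p (T_in − T) + 134.2.
τ = M/ṁ = 532.957 min; T_ss = T_in + Q̇/(ṁ c_p) = 36.57 + 134.2/(2.837·4.200) = 47.8327 °C.
T approaches T_ss exponentially: T(t) = T_ss + (T₀ − T_ss) e^(−t/τ).
T(1167) = 47.8327 + (-36.2227)·e^(−1167/532.957) = 47.8327 + (-36.2227)·0.111954 = 43.7775 °C.

43.78 °C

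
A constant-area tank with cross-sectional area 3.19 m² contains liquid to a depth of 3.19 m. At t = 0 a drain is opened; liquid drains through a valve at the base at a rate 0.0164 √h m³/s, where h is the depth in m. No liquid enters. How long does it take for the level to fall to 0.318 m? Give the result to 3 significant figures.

475 s

With no inflow, A dh/dt = −0.0164 √h.
∫ h^(−1/2) dh = −(0.0164/A) ∫ dt, giving 2√h = 2√h₀ − (0.0164/A) t.
t = 2A(√h₀ − √h)/0.0164 = 2·3.19·(√3.19 − √0.318)/0.0164
  = 6.3800 × (1.7861 − 0.56391) / 0.0164 = 475.44 s.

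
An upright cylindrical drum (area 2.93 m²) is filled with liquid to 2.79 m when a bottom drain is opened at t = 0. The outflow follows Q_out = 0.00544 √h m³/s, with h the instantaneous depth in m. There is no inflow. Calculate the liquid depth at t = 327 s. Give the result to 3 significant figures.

1.87 m

Unsteady balance on liquid volume: A dh/dt = −0.00544 √h.
∫ h^(−1/2) dh = −(0.00544/A) ∫ dt, giving 2√h = 2√h₀ − (0.00544/A) t.
√h = √2.79 − 0.00544·327/(2·2.93) = 1.6703 − 0.30356 = 1.3668.
h = 1.3668² = 1.8680 m.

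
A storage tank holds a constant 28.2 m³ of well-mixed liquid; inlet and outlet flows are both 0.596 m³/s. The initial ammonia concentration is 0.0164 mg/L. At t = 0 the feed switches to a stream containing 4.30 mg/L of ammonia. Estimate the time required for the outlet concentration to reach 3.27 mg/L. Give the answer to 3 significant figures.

Species balance: V dC/dt = Q(C_in − C) ⇒ τ = V/Q = 47.315 s.
C(t) = C_in + (C₀ − C_in) e^(−t/τ). Set C = 3.27 and solve for t:
e^(−t/τ) = (C − C_in)/(C₀ − C_in) = (3.27 − 4.30)/(0.0164 − 4.30) = 0.24045
t = −τ ln(…) = 47.315 × 1.4252 = 67.436 s.

67.4 s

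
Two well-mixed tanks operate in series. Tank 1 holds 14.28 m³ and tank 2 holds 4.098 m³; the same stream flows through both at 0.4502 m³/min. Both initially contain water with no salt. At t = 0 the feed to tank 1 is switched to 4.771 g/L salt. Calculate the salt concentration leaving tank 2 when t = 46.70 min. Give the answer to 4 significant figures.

3.247 g/L

Each tank obeys Vᵢ dCᵢ/dt = Q(Cᵢ₋₁ − Cᵢ), so τᵢ = Vᵢ/Q.
τ₁ = 14.28/0.4502 = 31.7192 min; τ₂ = 4.098/0.4502 = 9.10262 min.
Tank 1: C₁ = C_in(1 − e^(−t/τ₁)). Tank 2 (τ₁ ≠ τ₂): C₂ = C_in[1 − (τ₁ e^(−t/τ₁) − τ₂ e^(−t/τ₂))/(τ₁ − τ₂)].
At t = 46.70: e^(−t/τ₁) = 0.229399, e^(−t/τ₂) = 0.00591425.
C₂ = 4.771·[1 − (31.7192·0.229399 − 9.10262·0.00591425)/(22.6166)] = 4.771·0.680654 = 3.24740 g/L.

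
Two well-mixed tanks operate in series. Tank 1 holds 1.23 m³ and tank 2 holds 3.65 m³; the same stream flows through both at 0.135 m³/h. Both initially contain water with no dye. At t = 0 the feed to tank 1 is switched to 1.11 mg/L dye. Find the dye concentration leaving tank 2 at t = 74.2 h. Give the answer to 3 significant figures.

1.00 mg/L

Each tank obeys Vᵢ dCᵢ/dt = Q(Cᵢ₋₁ − Cᵢ), so τᵢ = Vᵢ/Q.
τ₁ = 1.23/0.135 = 9.1111 h; τ₂ = 3.65/0.135 = 27.037 h.
Solving the cascade with C₁(0)=C₂(0)=0 gives C₂(t) = C_in[1 − (τ₁ e^(−t/τ₁) − τ₂ e^(−t/τ₂))/(τ₁ − τ₂)].
At t = 74.2: e^(−t/τ₁) = 0.00029050, e^(−t/τ₂) = 0.064288.
C₂ = 1.11·[1 − (9.1111·0.00029050 − 27.037·0.064288)/(-17.926)] = 1.11·0.90318 = 1.0025 mg/L.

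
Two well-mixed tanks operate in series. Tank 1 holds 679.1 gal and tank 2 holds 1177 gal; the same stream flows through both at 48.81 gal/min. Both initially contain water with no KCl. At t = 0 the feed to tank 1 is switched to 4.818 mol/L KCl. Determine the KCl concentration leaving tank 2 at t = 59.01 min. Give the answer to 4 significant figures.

3.927 mol/L

Time constants: τᵢ = Vᵢ/Q for each well-mixed tank.
τ₁ = 679.1/48.81 = 13.9131 min; τ₂ = 1177/48.81 = 24.1139 min.
Tank 1: C₁ = C_in(1 − e^(−t/τ₁)). Tank 2 (τ₁ ≠ τ₂): C₂ = C_in[1 − (τ₁ e^(−t/τ₁) − τ₂ e^(−t/τ₂))/(τ₁ − τ₂)].
At t = 59.01: e^(−t/τ₁) = 0.0143886, e^(−t/τ₂) = 0.0865412.
C₂ = 4.818·[1 − (13.9131·0.0143886 − 24.1139·0.0865412)/(-10.2008)] = 4.818·0.815048 = 3.92690 mol/L.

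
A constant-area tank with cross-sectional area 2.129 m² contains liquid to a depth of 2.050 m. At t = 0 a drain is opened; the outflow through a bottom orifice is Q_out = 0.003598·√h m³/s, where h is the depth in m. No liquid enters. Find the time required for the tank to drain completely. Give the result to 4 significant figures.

1694 s

A dh/dt = −Q_out = −0.003598 √h.
Separate and integrate: 2(√h − √h₀) = −(0.003598/A) t.
Tank is empty when √h = 0: t_empty = 2A√h₀/0.003598.
t_empty = 2·2.129·√2.050/0.003598 = 4.25800·1.43178/0.003598 = 1694.42 s.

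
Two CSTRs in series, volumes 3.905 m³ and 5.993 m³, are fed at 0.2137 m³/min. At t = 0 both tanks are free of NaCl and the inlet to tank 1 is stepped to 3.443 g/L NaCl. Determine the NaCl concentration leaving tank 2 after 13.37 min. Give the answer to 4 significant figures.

Species balance on tank i: dCᵢ/dt = (Cᵢ₋₁ − Cᵢ)/τᵢ with τᵢ = Vᵢ/Q.
τ₁ = 3.905/0.2137 = 18.2733 min; τ₂ = 5.993/0.2137 = 28.0440 min.
Solving the cascade with C₁(0)=C₂(0)=0 gives C₂(t) = C_in[1 − (τ₁ e^(−t/τ₁) − τ₂ e^(−t/τ₂))/(τ₁ − τ₂)].
At t = 13.37: e^(−t/τ₁) = 0.481105, e^(−t/τ₂) = 0.620797.
C₂ = 3.443·[1 − (18.2733·0.481105 − 28.0440·0.620797)/(-9.77071)] = 3.443·0.117950 = 0.406101 g/L.

0.4061 g/L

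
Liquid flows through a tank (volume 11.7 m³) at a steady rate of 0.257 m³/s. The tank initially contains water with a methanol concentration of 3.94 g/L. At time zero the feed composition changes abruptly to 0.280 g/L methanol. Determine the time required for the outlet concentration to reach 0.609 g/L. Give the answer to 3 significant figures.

110 s

Mass balance on the solute (V constant): V dC/dt = Q(C_in − C), so τ = V/Q = 45.525 s.
C(t) = C_in + (C₀ − C_in) e^(−t/τ). Set C = 0.609 and solve for t:
e^(−t/τ) = (C − C_in)/(C₀ − C_in) = (0.609 − 0.280)/(3.94 − 0.280) = 0.089891
t = −τ ln(…) = 45.525 × 2.4092 = 109.68 s.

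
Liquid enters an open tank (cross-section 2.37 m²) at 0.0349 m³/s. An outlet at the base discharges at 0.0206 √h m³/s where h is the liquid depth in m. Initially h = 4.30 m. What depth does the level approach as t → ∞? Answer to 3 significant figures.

2.87 m

Volume balance on the tank: A dh/dt = Q_in − 0.0206 √h. At steady state dh/dt = 0:
Q_in = 0.0206 √h_ss ⇒ √h_ss = 0.0349/0.0206 = 1.6942.
h_ss = 1.6942² = 2.8702 m. (Since h₀ = 4.30 m > h_ss, the level will fall toward this value.)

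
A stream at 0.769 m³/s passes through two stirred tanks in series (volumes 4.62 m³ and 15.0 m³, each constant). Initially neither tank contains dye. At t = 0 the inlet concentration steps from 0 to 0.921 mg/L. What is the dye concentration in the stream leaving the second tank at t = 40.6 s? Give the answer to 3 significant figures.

Time constants: τᵢ = Vᵢ/Q for each well-mixed tank.
τ₁ = 4.62/0.769 = 6.0078 s; τ₂ = 15.0/0.769 = 19.506 s.
Tank 1: C₁ = C_in(1 − e^(−t/τ₁)). Tank 2 (τ₁ ≠ τ₂): C₂ = C_in[1 − (τ₁ e^(−t/τ₁) − τ₂ e^(−t/τ₂))/(τ₁ − τ₂)].
At t = 40.6: e^(−t/τ₁) = 0.0011617, e^(−t/τ₂) = 0.12475.
C₂ = 0.921·[1 − (6.0078·0.0011617 − 19.506·0.12475)/(-13.498)] = 0.921·0.82024 = 0.75544 mg/L.

0.755 mg/L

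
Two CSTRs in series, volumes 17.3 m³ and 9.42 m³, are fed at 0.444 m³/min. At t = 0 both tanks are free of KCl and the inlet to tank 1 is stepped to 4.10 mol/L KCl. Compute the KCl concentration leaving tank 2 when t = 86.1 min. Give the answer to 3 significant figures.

Each tank obeys Vᵢ dCᵢ/dt = Q(Cᵢ₋₁ − Cᵢ), so τᵢ = Vᵢ/Q.
τ₁ = 17.3/0.444 = 38.964 min; τ₂ = 9.42/0.444 = 21.216 min.
Solving the cascade with C₁(0)=C₂(0)=0 gives C₂(t) = C_in[1 − (τ₁ e^(−t/τ₁) − τ₂ e^(−t/τ₂))/(τ₁ − τ₂)].
At t = 86.1: e^(−t/τ₁) = 0.10973, e^(−t/τ₂) = 0.017280.
C₂ = 4.10·[1 − (38.964·0.10973 − 21.216·0.017280)/(17.748)] = 4.10·0.77975 = 3.1970 mol/L.

3.20 mol/L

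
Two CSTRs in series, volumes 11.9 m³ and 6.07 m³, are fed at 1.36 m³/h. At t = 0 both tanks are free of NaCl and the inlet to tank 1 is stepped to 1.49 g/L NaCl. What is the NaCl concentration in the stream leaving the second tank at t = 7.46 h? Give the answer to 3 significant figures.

0.485 g/L

Species balance on tank i: dCᵢ/dt = (Cᵢ₋₁ − Cᵢ)/τᵢ with τᵢ = Vᵢ/Q.
τ₁ = 11.9/1.36 = 8.7500 h; τ₂ = 6.07/1.36 = 4.4632 h.
Tank 1: C₁ = C_in(1 − e^(−t/τ₁)). Tank 2 (τ₁ ≠ τ₂): C₂ = C_in[1 − (τ₁ e^(−t/τ₁) − τ₂ e^(−t/τ₂))/(τ₁ − τ₂)].
At t = 7.46: e^(−t/τ₁) = 0.42632, e^(−t/τ₂) = 0.18798.
C₂ = 1.49·[1 − (8.7500·0.42632 − 4.4632·0.18798)/(4.2868)] = 1.49·0.32553 = 0.48504 g/L.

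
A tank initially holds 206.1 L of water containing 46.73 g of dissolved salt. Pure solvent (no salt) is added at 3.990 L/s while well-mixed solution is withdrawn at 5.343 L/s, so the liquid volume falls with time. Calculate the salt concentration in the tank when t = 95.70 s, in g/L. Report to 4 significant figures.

0.01225 g/L

Total volume: dV/dt = Q_in − Q_out = -1.35300 L/s, so V(t) = 206.1 − 1.35300 t and V(95.70) = 76.6179 L.
Species balance (pure solvent in): dm/dt = −Q_out · m/V(t).
Separate: dm/m = −Q_out dt/V(t) ⇒ ln(m/m₀) = −(Q_out/(Q_in−Q_out)) ln(V/V₀).
m = m₀ (V₀/V)^(Q_out/(Q_in−Q_out)) = 46.73 × (206.1/76.6179)^(-3.94900) = 0.938687 g.
C = m/V = 0.938687/76.6179 = 0.0122515 g/L.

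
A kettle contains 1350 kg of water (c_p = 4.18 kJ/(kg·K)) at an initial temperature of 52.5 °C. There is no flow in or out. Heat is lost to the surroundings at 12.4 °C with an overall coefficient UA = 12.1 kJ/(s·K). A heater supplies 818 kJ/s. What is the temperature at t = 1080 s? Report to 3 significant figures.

77.3 °C

Lumped-capacitance energy balance: M c_p dT/dt = UA(T_amb − T) + Q̇.
dT/dt = (T_ss − T)/τ with T_ss = T_amb + Q̇/UA = 12.4 + 818/12.1 = 80.003 °C, τ = M c_p/UA = 1350·4.18/12.1 = 466.36 s.
Solution: T(t) = T_ss + (T₀ − T_ss) e^(−t/τ).
T(1080) = 80.003 + (-27.503)·0.098688 = 77.289 °C.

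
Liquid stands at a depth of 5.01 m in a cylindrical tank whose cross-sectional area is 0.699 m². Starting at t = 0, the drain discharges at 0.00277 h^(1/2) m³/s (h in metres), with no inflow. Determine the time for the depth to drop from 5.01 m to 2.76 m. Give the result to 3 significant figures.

A dh/dt = −Q_out = −0.00277 √h.
∫ h^(−1/2) dh = −(0.00277/A) ∫ dt, giving 2√h = 2√h₀ − (0.00277/A) t.
t = 2A(√h₀ − √h)/0.00277 = 2·0.699·(√5.01 − √2.76)/0.00277
  = 1.3980 × (2.2383 − 1.6613) / 0.00277 = 291.20 s.

291 s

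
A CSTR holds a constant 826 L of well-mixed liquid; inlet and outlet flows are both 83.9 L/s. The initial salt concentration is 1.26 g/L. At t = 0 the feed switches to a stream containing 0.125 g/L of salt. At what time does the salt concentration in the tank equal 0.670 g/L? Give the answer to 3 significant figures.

7.22 s

Species balance: V dC/dt = Q(C_in − C) ⇒ τ = V/Q = 9.8451 s.
C(t) = C_in + (C₀ − C_in) e^(−t/τ). Set C = 0.670 and solve for t:
e^(−t/τ) = (C − C_in)/(C₀ − C_in) = (0.670 − 0.125)/(1.26 − 0.125) = 0.48018
t = −τ ln(…) = 9.8451 × 0.73360 = 7.2224 s.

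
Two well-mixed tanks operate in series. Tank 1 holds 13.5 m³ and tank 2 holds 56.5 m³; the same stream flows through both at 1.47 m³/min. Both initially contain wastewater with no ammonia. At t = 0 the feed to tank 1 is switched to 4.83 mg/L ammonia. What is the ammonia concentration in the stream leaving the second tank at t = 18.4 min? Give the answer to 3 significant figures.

Time constants: τᵢ = Vᵢ/Q for each well-mixed tank.
τ₁ = 13.5/1.47 = 9.1837 min; τ₂ = 56.5/1.47 = 38.435 min.
Tank 1: C₁ = C_in(1 − e^(−t/τ₁)). Tank 2 (τ₁ ≠ τ₂): C₂ = C_in[1 − (τ₁ e^(−t/τ₁) − τ₂ e^(−t/τ₂))/(τ₁ − τ₂)].
At t = 18.4: e^(−t/τ₁) = 0.13485, e^(−t/τ₂) = 0.61957.
C₂ = 4.83·[1 − (9.1837·0.13485 − 38.435·0.61957)/(-29.252)] = 4.83·0.22825 = 1.1024 mg/L.

1.10 mg/L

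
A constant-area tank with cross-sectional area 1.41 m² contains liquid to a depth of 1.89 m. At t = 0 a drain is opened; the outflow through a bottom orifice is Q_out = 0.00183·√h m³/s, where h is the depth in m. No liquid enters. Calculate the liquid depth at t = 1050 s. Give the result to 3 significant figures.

A dh/dt = −Q_out = −0.00183 √h.
∫ h^(−1/2) dh = −(0.00183/A) ∫ dt, giving 2√h = 2√h₀ − (0.00183/A) t.
√h = √1.89 − 0.00183·1050/(2·1.41) = 1.3748 − 0.68138 = 0.69339.
h = 0.69339² = 0.48079 m.

0.481 m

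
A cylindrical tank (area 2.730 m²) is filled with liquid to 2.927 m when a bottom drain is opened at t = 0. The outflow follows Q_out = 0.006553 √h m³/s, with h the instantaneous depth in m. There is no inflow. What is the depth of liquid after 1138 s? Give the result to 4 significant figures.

0.1191 m

With no inflow, A dh/dt = −0.006553 √h.
Separate and integrate: 2(√h − √h₀) = −(0.006553/A) t.
√h = √2.927 − 0.006553·1138/(2·2.730) = 1.71085 − 1.36581 = 0.345039.
h = 0.345039² = 0.119052 m.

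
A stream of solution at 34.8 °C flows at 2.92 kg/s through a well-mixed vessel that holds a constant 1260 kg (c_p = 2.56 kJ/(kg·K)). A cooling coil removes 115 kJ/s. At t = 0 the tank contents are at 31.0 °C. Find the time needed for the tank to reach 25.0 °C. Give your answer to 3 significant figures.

Unsteady energy balance on the tank contents: M c_p dT/dt = ṁ c_p (T_in − T) − 115.
τ = M/ṁ = 431.51 s; T_ss = T_in − Q̇/(ṁ c_p) = 19.416 °C.
T(t) = T_ss + (T₀ − T_ss) e^(−t/τ). Set T = 25.0:
e^(−t/τ) = (25.0 − 19.416)/(31.0 − 19.416) = 0.48205
t = −431.51 · ln(0.48205) = 314.87 s.

315 s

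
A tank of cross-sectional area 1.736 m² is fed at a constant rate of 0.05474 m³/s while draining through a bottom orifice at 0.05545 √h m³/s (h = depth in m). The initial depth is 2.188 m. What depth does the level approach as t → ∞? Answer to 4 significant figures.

Accumulation of liquid (constant cross-section A): A dh/dt = Q_in − 0.05545 √h. At steady state dh/dt = 0:
Q_in = 0.05545 √h_ss ⇒ √h_ss = 0.05474/0.05545 = 0.987196.
h_ss = 0.987196² = 0.974555 m. (Since h₀ = 2.188 m > h_ss, the level will fall toward this value.)

0.9746 m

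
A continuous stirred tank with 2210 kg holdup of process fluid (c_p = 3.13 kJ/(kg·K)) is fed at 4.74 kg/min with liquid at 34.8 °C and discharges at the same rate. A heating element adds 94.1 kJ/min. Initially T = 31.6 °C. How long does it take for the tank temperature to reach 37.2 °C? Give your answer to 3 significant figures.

412 min

First-law balance (no shaft work): M c_p dT/dt = ṁ c_p (T_in − T) + 94.1.
τ = M/ṁ = 466.24 min; T_ss = T_in + Q̇/(ṁ c_p) = 41.143 °C.
T(t) = T_ss + (T₀ − T_ss) e^(−t/τ). Set T = 37.2:
e^(−t/τ) = (37.2 − 41.143)/(31.6 − 41.143) = 0.41316
t = −466.24 · ln(0.41316) = 412.13 min.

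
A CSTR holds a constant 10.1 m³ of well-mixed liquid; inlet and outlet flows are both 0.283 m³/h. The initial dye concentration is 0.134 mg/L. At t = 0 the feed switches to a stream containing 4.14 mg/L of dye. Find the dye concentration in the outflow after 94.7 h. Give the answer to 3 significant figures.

3.86 mg/L

Accumulation = in − out for the solute gives V dC/dt = Q(C_in − C).
Rewrite as dC/dt + C/τ = C_in/τ, τ = V/Q = 35.689 h.
Solution: C(t) = C_in + (C₀ − C_in) e^(−t/τ).
C(94.7) = 4.14 + (0.134 − 4.14)·e^(−94.7/35.689) = 4.14 + (-4.0060)·0.070406 = 3.8580 mg/L.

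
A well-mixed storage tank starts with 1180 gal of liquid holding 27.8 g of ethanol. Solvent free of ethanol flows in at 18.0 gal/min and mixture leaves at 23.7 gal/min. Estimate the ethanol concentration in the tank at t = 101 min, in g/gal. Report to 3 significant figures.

0.00285 g/gal

Let m(t) be the amount of ethanol. Volume: V(t) = V₀ + (Q_in − Q_out) t = 1180 − 5.7000 t; V(101) = 604.30 gal.
No ethanol enters, so dm/dt = −Q_out · (m/V).
dm/m = −Q_out dt/(V₀ − 5.7000 t); integrating gives ln(m/m₀) = −(Q_out/(Q_in−Q_out)) ln(V/V₀).
m = m₀ (V₀/V)^(Q_out/(Q_in−Q_out)) = 27.8 × (1180/604.30)^(-4.1579) = 1.7204 g.
C = m/V = 1.7204/604.30 = 0.0028470 g/gal.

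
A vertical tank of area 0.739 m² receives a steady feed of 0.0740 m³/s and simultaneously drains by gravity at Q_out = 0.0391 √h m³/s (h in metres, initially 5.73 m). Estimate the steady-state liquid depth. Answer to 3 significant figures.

3.58 m

Level balance: A dh/dt = 0.0740 − 0.0391 √h. Setting dh/dt = 0:
Q_in = 0.0391 √h_ss ⇒ √h_ss = 0.0740/0.0391 = 1.8926.
h_ss = 1.8926² = 3.5819 m. (Since h₀ = 5.73 m > h_ss, the level will fall toward this value.)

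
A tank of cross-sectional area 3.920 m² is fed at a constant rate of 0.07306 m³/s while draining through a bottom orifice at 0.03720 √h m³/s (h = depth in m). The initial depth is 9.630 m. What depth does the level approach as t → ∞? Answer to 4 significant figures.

3.857 m

A dh/dt = Q_in − 0.03720 √h. Steady state requires inflow = outflow:
Q_in = 0.03720 √h_ss ⇒ √h_ss = 0.07306/0.03720 = 1.96398.
h_ss = 1.96398² = 3.85721 m. (Since h₀ = 9.630 m > h_ss, the level will fall toward this value.)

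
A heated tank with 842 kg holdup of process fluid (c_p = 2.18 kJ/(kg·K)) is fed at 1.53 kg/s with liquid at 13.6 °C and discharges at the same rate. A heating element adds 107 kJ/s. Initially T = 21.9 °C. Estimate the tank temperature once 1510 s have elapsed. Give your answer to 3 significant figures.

M c_p dT/dt = ṁ c_p (T_in − T) + Q̇.
Rearrange: dT/dt = (T_ss − T)/τ with τ = M/ṁ = 550.33 s and T_ss = T_in + Q̇/(ṁ c_p) = 45.680 °C.
T approaches T_ss exponentially: T(t) = T_ss + (T₀ − T_ss) e^(−t/τ).
T(1510) = 45.680 + (-23.780)·e^(−1510/550.33) = 45.680 + (-23.780)·0.064324 = 44.150 °C.

44.2 °C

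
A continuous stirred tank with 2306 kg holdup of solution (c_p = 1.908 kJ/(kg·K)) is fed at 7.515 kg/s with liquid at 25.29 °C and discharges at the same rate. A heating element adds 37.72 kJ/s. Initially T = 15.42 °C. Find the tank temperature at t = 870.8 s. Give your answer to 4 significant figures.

27.19 °C

Energy balance: M c_p dT/dt = ṁ c_p (T_in − T) + 37.72.
τ = M/ṁ = 306.853 s; T_ss = T_in + Q̇/(ṁ c_p) = 25.29 + 37.72/(7.515·1.908) = 27.9207 °C.
Solution: T(t) = T_ss + (T₀ − T_ss) e^(−t/τ).
T(870.8) = 27.9207 + (-12.5007)·e^(−870.8/306.853) = 27.9207 + (-12.5007)·0.0585519 = 27.1887 °C.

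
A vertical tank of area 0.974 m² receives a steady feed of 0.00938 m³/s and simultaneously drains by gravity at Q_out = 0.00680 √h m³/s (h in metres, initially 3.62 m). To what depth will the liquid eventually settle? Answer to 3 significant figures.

A dh/dt = Q_in − 0.00680 √h. Steady state requires inflow = outflow:
Q_in = 0.00680 √h_ss ⇒ √h_ss = 0.00938/0.00680 = 1.3794.
h_ss = 1.3794² = 1.9028 m. (Since h₀ = 3.62 m > h_ss, the level will fall toward this value.)

1.90 m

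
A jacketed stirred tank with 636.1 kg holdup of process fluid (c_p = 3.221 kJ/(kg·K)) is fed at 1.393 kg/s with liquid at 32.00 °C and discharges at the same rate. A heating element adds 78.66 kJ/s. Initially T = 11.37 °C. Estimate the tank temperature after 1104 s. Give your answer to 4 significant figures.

Unsteady energy balance on the tank contents: M c_p dT/dt = ṁ c_p (T_in − T) + 78.66.
Rearrange: dT/dt = (T_ss − T)/τ with τ = M/ṁ = 456.640 s and T_ss = T_in + Q̇/(ṁ c_p) = 49.5312 °C.
T approaches T_ss exponentially: T(t) = T_ss + (T₀ − T_ss) e^(−t/τ).
T(1104) = 49.5312 + (-38.1612)·e^(−1104/456.640) = 49.5312 + (-38.1612)·0.0891302 = 46.1299 °C.

46.13 °C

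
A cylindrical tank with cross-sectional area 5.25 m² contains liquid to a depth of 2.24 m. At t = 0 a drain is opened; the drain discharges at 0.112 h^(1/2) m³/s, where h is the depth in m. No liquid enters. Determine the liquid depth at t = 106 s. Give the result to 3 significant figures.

With no inflow, A dh/dt = −0.112 √h.
∫ h^(−1/2) dh = −(0.112/A) ∫ dt, giving 2√h = 2√h₀ − (0.112/A) t.
√h = √2.24 − 0.112·106/(2·5.25) = 1.4967 − 1.1307 = 0.36600.
h = 0.36600² = 0.13395 m.

0.134 m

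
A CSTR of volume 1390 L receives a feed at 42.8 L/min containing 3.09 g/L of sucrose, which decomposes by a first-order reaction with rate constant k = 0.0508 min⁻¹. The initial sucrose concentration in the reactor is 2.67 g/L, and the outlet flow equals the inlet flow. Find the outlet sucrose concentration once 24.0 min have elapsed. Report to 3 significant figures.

1.38 g/L

V dC/dt = Q(C_in − C) − k V C.
This is linear with rate a = Q/V + k = 0.081591 min⁻¹.
C_ss = Q C_in/(Q + kV) = 1.1661 g/L; C(t) = C_ss + (C₀ − C_ss) e^(−a t).
C(24.0) = 1.1661 + (1.5039)·e^(−0.081591·24.0) = 1.1661 + (1.5039)·0.14111 = 1.3783 g/L.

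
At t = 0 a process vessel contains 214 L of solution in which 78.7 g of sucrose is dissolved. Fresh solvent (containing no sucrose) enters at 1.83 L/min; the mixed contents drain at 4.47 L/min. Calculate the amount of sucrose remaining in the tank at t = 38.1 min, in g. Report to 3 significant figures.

Let m(t) be the amount of sucrose. Volume: V(t) = V₀ + (Q_in − Q_out) t = 214 − 2.6400 t; V(38.1) = 113.42 L.
Species balance (pure solvent in): dm/dt = −Q_out · m/V(t).
Separate: dm/m = −Q_out dt/V(t) ⇒ ln(m/m₀) = −(Q_out/(Q_in−Q_out)) ln(V/V₀).
m = m₀ (V₀/V)^(Q_out/(Q_in−Q_out)) = 78.7 × (214/113.42)^(-1.6932) = 26.859 g.

26.9 g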